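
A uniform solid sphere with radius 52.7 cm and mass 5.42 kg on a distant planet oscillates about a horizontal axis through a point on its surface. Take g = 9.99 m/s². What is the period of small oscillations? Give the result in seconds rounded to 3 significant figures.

I_cm = (2/5)mr² = 0.6021 kg·m². The pivot is at distance d = 0.527 m from the centre of mass.
By the parallel-axis theorem, I = I_cm + md² = 0.6021 + 1.505 = 2.107 kg·m².
T = 2π√(I/(mgd)) = 2π√(2.107/(5.42 × 9.99 × 0.527)) = 1.71 s.

1.71 s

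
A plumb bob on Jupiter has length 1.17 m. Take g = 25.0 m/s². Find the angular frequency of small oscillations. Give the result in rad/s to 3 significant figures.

ω = √(g/L) = √(25.0/1.17) = 4.62 rad/s.

4.62 rad/s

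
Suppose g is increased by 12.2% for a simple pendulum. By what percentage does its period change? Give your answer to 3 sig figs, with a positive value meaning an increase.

T ∝ 1/√g, so T'/T = 1/√(1.122) = 0.9441.
Percentage change in T = (0.9441 − 1) × 100% = -5.59%.

-5.59%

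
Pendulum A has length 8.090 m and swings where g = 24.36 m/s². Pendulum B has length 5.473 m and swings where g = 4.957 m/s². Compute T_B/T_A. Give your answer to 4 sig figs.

1.823

T = 2π√(L/g), so T_B/T_A = √((L_B/g_B)/(L_A/g_A)) = √((5.473/4.957)/(8.090/24.36)) = 1.823.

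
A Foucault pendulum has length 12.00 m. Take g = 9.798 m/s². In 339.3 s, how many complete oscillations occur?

48

T = 2π√(L/g) = 2π√(12.00/9.798) = 6.9535 s.
Number of complete oscillations = ⌊339.3/6.9535⌋ = ⌊48.796⌋ = 48.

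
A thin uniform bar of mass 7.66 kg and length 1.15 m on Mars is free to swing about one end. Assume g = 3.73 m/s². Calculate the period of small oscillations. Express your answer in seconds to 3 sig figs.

For a physical pendulum T = 2π√(I/(mgd)), with d = 0.5750 m from pivot to centre of mass.
I_cm = mL²/12 = 7.66 × 1.15²/12 = 0.8442 kg·m²; I = I_cm + md² = 0.8442 + 7.66 × 0.5750² = 3.377 kg·m².
T = 2π√(3.377/(7.66 × 3.73 × 0.5750)) = 2.85 s.

2.85 s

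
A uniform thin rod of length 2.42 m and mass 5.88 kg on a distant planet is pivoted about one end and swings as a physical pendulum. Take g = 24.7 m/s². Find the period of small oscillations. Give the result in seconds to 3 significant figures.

1.61 s

For a physical pendulum T = 2π√(I/(mgd)), with d = 1.210 m from pivot to centre of mass.
I_cm = mL²/12 = 5.88 × 2.42²/12 = 2.870 kg·m²; I = I_cm + md² = 2.870 + 5.88 × 1.210² = 11.48 kg·m².
T = 2π√(11.48/(5.88 × 24.7 × 1.210)) = 1.61 s.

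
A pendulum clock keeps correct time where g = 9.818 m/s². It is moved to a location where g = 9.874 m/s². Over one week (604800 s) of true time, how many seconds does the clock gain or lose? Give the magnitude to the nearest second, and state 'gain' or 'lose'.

gain 1722 s

The clock's period scales as T ∝ 1/√g, so T'/T = √(9.818/9.874) = 0.997160.
In 604800 s of true time the clock registers 604800/0.997160 = 606522.4 s, so it gains 1722 s.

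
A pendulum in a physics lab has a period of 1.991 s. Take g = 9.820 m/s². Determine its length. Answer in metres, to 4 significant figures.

0.9860 m

From T = 2π√(L/g), L = gT²/(4π²) = 9.820 × 1.9910²/(4π²) = 0.9860 m.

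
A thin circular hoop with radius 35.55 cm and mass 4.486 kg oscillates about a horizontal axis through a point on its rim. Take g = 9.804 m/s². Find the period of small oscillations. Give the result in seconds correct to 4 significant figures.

I_cm = mr² = 0.56694 kg·m². The pivot is at distance d = 0.3555 m from the centre of mass.
By the parallel-axis theorem, I = I_cm + md² = 0.56694 + 0.56694 = 1.1339 kg·m².
T = 2π√(I/(mgd)) = 2π√(1.1339/(4.486 × 9.804 × 0.3555)) = 1.692 s.

1.692 s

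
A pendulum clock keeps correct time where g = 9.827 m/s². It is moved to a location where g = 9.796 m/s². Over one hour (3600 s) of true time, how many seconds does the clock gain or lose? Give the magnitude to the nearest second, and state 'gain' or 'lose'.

lose 6 s

The clock's period scales as T ∝ 1/√g, so T'/T = √(9.827/9.796) = 1.00158.
In 3600 s of true time the clock registers 3600/1.00158 = 3594.3 s, so it loses 6 s.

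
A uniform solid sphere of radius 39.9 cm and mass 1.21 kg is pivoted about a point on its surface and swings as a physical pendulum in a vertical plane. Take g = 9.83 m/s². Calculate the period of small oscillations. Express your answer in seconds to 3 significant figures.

1.50 s

I_cm = (2/5)mr² = 0.07705 kg·m². The pivot is at distance d = 0.399 m from the centre of mass.
By the parallel-axis theorem, I = I_cm + md² = 0.07705 + 0.1926 = 0.2697 kg·m².
T = 2π√(I/(mgd)) = 2π√(0.2697/(1.21 × 9.83 × 0.399)) = 1.50 s.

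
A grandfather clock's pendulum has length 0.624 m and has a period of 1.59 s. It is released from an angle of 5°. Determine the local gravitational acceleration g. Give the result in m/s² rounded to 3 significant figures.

9.74 m/s²

From T = 2π√(L/g), g = 4π²L/T² = 4π² × 0.624/1.590² = 9.74 m/s².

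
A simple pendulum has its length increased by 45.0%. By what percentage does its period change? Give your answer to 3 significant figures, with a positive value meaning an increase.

T ∝ √L, so T'/T = √(1.450) = 1.204.
Percentage change in T = (1.204 − 1) × 100% = 20.4%.

20.4%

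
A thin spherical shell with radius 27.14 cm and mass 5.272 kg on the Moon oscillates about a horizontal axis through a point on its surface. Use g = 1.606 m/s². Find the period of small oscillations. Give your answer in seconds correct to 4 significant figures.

3.335 s

I_cm = (2/3)mr² = 0.25888 kg·m². The pivot is at distance d = 0.2714 m from the centre of mass.
By the parallel-axis theorem, I = I_cm + md² = 0.25888 + 0.38832 = 0.64721 kg·m².
T = 2π√(I/(mgd)) = 2π√(0.64721/(5.272 × 1.606 × 0.2714)) = 3.335 s.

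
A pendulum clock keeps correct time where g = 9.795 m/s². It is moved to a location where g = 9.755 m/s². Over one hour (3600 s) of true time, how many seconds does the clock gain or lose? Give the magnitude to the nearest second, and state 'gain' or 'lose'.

The clock's period scales as T ∝ 1/√g, so T'/T = √(9.795/9.755) = 1.00205.
In 3600 s of true time the clock registers 3600/1.00205 = 3592.6 s, so it loses 7 s.

lose 7 s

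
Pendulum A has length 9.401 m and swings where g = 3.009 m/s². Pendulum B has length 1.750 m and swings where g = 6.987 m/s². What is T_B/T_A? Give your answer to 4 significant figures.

T = 2π√(L/g), so T_B/T_A = √((L_B/g_B)/(L_A/g_A)) = √((1.750/6.987)/(9.401/3.009)) = 0.2831.

0.2831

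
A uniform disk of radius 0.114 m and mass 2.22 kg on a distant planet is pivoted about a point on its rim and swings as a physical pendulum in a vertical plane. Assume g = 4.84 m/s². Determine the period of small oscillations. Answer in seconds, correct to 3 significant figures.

1.18 s

I_cm = ½mr² = 0.01443 kg·m². The pivot is at distance d = 0.114 m from the centre of mass.
By the parallel-axis theorem, I = I_cm + md² = 0.01443 + 0.02885 = 0.04328 kg·m².
T = 2π√(I/(mgd)) = 2π√(0.04328/(2.22 × 4.84 × 0.114)) = 1.18 s.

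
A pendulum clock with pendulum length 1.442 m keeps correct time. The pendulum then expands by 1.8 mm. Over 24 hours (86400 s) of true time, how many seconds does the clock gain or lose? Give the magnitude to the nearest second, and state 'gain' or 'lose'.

T ∝ √L, so T'/T = √(1.44380/1.442) = 1.00062.
In 86400 s of true time the clock registers 86400/1.00062 = 86346.1 s, so it loses 54 s.

lose 54 s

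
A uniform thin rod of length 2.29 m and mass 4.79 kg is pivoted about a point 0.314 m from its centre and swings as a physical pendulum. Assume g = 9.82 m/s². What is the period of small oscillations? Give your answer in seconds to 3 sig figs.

2.62 s

For a physical pendulum T = 2π√(I/(mgd)), with d = 0.3140 m from pivot to centre of mass.
I_cm = mL²/12 = 4.79 × 2.29²/12 = 2.093 kg·m²; I = I_cm + md² = 2.093 + 4.79 × 0.3140² = 2.566 kg·m².
T = 2π√(2.566/(4.79 × 9.82 × 0.3140)) = 2.62 s.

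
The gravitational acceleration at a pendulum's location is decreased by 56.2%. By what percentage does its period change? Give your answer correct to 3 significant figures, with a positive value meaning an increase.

T ∝ 1/√g, so T'/T = 1/√(0.4380) = 1.511.
Percentage change in T = (1.511 − 1) × 100% = 51.1%.

51.1%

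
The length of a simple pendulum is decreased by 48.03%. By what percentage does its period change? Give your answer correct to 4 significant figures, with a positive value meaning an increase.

-27.91%

T ∝ √L, so T'/T = √(0.51970) = 0.72090.
Percentage change in T = (0.72090 − 1) × 100% = -27.91%.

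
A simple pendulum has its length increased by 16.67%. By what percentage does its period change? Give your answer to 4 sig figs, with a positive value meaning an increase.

8.014%

T ∝ √L, so T'/T = √(1.1667) = 1.0801.
Percentage change in T = (1.0801 − 1) × 100% = 8.014%.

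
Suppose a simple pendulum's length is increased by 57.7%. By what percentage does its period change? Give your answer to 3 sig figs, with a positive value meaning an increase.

T ∝ √L, so T'/T = √(1.577) = 1.256.
Percentage change in T = (1.256 − 1) × 100% = 25.6%.

25.6%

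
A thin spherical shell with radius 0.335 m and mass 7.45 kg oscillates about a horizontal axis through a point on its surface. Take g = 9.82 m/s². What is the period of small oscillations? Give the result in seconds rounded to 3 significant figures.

1.50 s

I_cm = (2/3)mr² = 0.5574 kg·m². The pivot is at distance d = 0.335 m from the centre of mass.
By the parallel-axis theorem, I = I_cm + md² = 0.5574 + 0.8361 = 1.393 kg·m².
T = 2π√(I/(mgd)) = 2π√(1.393/(7.45 × 9.82 × 0.335)) = 1.50 s.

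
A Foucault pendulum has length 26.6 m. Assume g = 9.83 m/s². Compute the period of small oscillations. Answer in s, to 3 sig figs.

T = 2π√(L/g) = 2π√(26.6/9.83) = 2π × 1.645 = 10.3 s.

10.3 s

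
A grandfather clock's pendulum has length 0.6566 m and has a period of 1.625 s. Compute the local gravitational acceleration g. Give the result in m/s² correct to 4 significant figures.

From T = 2π√(L/g), g = 4π²L/T² = 4π² × 0.6566/1.6250² = 9.816 m/s².

9.816 m/s²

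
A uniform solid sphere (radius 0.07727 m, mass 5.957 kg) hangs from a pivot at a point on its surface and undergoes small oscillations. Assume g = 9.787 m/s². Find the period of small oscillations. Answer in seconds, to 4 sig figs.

I_cm = (2/5)mr² = 0.014227 kg·m². The pivot is at distance d = 0.07727 m from the centre of mass.
By the parallel-axis theorem, I = I_cm + md² = 0.014227 + 0.035567 = 0.049794 kg·m².
T = 2π√(I/(mgd)) = 2π√(0.049794/(5.957 × 9.787 × 0.07727)) = 0.6606 s.

0.6606 s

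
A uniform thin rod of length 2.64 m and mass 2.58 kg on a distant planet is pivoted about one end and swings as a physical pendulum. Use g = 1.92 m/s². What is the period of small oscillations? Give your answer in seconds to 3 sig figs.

6.02 s

For a physical pendulum T = 2π√(I/(mgd)), with d = 1.320 m from pivot to centre of mass.
I_cm = mL²/12 = 2.58 × 2.64²/12 = 1.498 kg·m²; I = I_cm + md² = 1.498 + 2.58 × 1.320² = 5.994 kg·m².
T = 2π√(5.994/(2.58 × 1.92 × 1.320)) = 6.02 s.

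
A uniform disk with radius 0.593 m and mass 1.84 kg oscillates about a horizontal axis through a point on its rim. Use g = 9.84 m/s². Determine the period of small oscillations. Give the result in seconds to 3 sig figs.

I_cm = ½mr² = 0.3235 kg·m². The pivot is at distance d = 0.593 m from the centre of mass.
By the parallel-axis theorem, I = I_cm + md² = 0.3235 + 0.6470 = 0.9706 kg·m².
T = 2π√(I/(mgd)) = 2π√(0.9706/(1.84 × 9.84 × 0.593)) = 1.89 s.

1.89 s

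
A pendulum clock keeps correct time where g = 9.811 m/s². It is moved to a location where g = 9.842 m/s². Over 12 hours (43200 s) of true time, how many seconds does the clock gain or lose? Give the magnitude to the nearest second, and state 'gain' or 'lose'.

The clock's period scales as T ∝ 1/√g, so T'/T = √(9.811/9.842) = 0.998424.
In 43200 s of true time the clock registers 43200/0.998424 = 43268.2 s, so it gains 68 s.

gain 68 s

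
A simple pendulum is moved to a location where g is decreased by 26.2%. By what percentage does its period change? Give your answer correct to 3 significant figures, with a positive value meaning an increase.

T ∝ 1/√g, so T'/T = 1/√(0.7380) = 1.164.
Percentage change in T = (1.164 − 1) × 100% = 16.4%.

16.4%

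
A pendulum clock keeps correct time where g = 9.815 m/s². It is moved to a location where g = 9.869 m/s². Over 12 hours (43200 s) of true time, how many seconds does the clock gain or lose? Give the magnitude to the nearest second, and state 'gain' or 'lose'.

gain 119 s

The clock's period scales as T ∝ 1/√g, so T'/T = √(9.815/9.869) = 0.997260.
In 43200 s of true time the clock registers 43200/0.997260 = 43318.7 s, so it gains 119 s.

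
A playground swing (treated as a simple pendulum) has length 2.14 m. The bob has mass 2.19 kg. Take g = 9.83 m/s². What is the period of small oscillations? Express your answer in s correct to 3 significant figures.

2.93 s

T = 2π√(L/g) = 2π√(2.14/9.83) = 2π × 0.4666 = 2.93 s.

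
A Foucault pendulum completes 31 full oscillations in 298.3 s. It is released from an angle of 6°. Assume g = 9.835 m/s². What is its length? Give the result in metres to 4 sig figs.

T = 298.3/31 = 9.6226 s.
From T = 2π√(L/g), L = gT²/(4π²) = 9.835 × 9.6226²/(4π²) = 23.07 m.

23.07 m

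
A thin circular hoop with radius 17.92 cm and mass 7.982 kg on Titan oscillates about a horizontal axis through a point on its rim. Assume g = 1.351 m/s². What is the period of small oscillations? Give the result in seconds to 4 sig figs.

3.236 s

I_cm = mr² = 0.25632 kg·m². The pivot is at distance d = 0.1792 m from the centre of mass.
By the parallel-axis theorem, I = I_cm + md² = 0.25632 + 0.25632 = 0.51265 kg·m².
T = 2π√(I/(mgd)) = 2π√(0.51265/(7.982 × 1.351 × 0.1792)) = 3.236 s.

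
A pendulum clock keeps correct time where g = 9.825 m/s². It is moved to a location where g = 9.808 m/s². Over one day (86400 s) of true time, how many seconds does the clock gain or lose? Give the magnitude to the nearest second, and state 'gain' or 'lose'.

lose 75 s

The clock's period scales as T ∝ 1/√g, so T'/T = √(9.825/9.808) = 1.00087.
In 86400 s of true time the clock registers 86400/1.00087 = 86325.2 s, so it loses 75 s.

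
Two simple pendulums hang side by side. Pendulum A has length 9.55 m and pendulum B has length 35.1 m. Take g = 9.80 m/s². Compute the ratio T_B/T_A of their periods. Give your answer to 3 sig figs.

T ∝ √L, so T_B/T_A = √(L_B/L_A) = √(35.1/9.55) = 1.92.

1.92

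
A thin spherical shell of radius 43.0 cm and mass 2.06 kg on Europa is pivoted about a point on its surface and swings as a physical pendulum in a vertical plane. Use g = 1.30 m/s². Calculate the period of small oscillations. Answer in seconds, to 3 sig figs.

I_cm = (2/3)mr² = 0.2539 kg·m². The pivot is at distance d = 0.430 m from the centre of mass.
By the parallel-axis theorem, I = I_cm + md² = 0.2539 + 0.3809 = 0.6348 kg·m².
T = 2π√(I/(mgd)) = 2π√(0.6348/(2.06 × 1.30 × 0.430)) = 4.67 s.

4.67 s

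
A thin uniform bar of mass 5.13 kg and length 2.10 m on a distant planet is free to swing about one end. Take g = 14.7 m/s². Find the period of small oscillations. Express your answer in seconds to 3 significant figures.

For a physical pendulum T = 2π√(I/(mgd)), with d = 1.050 m from pivot to centre of mass.
I_cm = mL²/12 = 5.13 × 2.10²/12 = 1.885 kg·m²; I = I_cm + md² = 1.885 + 5.13 × 1.050² = 7.541 kg·m².
T = 2π√(7.541/(5.13 × 14.7 × 1.050)) = 1.94 s.

1.94 s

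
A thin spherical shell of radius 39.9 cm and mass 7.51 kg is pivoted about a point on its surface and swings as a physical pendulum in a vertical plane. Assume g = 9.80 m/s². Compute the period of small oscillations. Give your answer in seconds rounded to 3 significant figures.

I_cm = (2/3)mr² = 0.7971 kg·m². The pivot is at distance d = 0.399 m from the centre of mass.
By the parallel-axis theorem, I = I_cm + md² = 0.7971 + 1.196 = 1.993 kg·m².
T = 2π√(I/(mgd)) = 2π√(1.993/(7.51 × 9.80 × 0.399)) = 1.64 s.

1.64 s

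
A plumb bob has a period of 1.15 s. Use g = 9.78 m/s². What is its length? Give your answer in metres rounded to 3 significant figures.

From T = 2π√(L/g), L = gT²/(4π²) = 9.78 × 1.150²/(4π²) = 0.328 m.

0.328 m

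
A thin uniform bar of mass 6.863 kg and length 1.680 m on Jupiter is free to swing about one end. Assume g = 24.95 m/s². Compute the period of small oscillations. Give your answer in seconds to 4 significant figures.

1.331 s

For a physical pendulum T = 2π√(I/(mgd)), with d = 0.84000 m from pivot to centre of mass.
I_cm = mL²/12 = 6.863 × 1.680²/12 = 1.6142 kg·m²; I = I_cm + md² = 1.6142 + 6.863 × 0.84000² = 6.4567 kg·m².
T = 2π√(6.4567/(6.863 × 24.95 × 0.84000)) = 1.331 s.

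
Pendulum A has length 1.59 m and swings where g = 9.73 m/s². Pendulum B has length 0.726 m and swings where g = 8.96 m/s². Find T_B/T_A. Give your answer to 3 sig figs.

0.704

T = 2π√(L/g), so T_B/T_A = √((L_B/g_B)/(L_A/g_A)) = √((0.726/8.96)/(1.59/9.73)) = 0.704.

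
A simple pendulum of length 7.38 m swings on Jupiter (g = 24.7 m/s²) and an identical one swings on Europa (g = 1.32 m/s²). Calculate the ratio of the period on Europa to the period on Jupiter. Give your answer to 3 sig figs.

4.33

T ∝ 1/√g, so T₂/T₁ = √(g₁/g₂) = √(24.7/1.32) = 4.33.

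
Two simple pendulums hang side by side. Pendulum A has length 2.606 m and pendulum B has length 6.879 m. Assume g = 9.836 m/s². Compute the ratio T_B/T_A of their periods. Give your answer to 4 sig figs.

1.625

T ∝ √L, so T_B/T_A = √(L_B/L_A) = √(6.879/2.606) = 1.625.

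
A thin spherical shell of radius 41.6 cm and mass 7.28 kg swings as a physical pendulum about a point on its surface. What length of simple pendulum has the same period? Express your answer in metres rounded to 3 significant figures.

0.693 m

The equivalent simple-pendulum length is L_eq = I/(md), where I is about the pivot and d = 0.4160 m.
I_cm = (2/3)mR² = 0.8399 kg·m², so I = I_cm + md² = 0.8399 + 1.260 = 2.100 kg·m².
L_eq = 2.100/(7.28 × 0.4160) = 0.693 m.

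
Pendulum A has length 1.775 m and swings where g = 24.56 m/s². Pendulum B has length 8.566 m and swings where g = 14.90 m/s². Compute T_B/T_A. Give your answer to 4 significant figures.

2.820

T = 2π√(L/g), so T_B/T_A = √((L_B/g_B)/(L_A/g_A)) = √((8.566/14.90)/(1.775/24.56)) = 2.820.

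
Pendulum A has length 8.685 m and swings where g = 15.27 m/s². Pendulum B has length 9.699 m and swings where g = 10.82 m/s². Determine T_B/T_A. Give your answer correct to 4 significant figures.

1.255

T = 2π√(L/g), so T_B/T_A = √((L_B/g_B)/(L_A/g_A)) = √((9.699/10.82)/(8.685/15.27)) = 1.255.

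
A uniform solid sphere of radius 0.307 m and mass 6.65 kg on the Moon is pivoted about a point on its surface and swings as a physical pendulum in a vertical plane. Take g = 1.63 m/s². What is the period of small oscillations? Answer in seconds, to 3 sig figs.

I_cm = (2/5)mr² = 0.2507 kg·m². The pivot is at distance d = 0.307 m from the centre of mass.
By the parallel-axis theorem, I = I_cm + md² = 0.2507 + 0.6268 = 0.8775 kg·m².
T = 2π√(I/(mgd)) = 2π√(0.8775/(6.65 × 1.63 × 0.307)) = 3.23 s.

3.23 s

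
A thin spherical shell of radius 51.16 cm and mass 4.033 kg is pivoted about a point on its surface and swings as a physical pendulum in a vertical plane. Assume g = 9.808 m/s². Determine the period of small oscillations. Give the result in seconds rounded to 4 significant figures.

I_cm = (2/3)mr² = 0.70372 kg·m². The pivot is at distance d = 0.5116 m from the centre of mass.
By the parallel-axis theorem, I = I_cm + md² = 0.70372 + 1.0556 = 1.7593 kg·m².
T = 2π√(I/(mgd)) = 2π√(1.7593/(4.033 × 9.808 × 0.5116)) = 1.853 s.

1.853 s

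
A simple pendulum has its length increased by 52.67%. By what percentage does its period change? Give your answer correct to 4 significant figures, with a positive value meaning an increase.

T ∝ √L, so T'/T = √(1.5267) = 1.2356.
Percentage change in T = (1.2356 − 1) × 100% = 23.56%.

23.56%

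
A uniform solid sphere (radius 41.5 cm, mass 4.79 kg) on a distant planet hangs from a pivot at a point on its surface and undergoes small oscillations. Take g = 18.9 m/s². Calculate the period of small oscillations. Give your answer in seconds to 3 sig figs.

1.10 s

I_cm = (2/5)mr² = 0.3300 kg·m². The pivot is at distance d = 0.415 m from the centre of mass.
By the parallel-axis theorem, I = I_cm + md² = 0.3300 + 0.8250 = 1.155 kg·m².
T = 2π√(I/(mgd)) = 2π√(1.155/(4.79 × 18.9 × 0.415)) = 1.10 s.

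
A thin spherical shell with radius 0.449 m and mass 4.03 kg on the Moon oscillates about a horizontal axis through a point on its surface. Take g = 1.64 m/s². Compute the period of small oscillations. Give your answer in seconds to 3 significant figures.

4.24 s

I_cm = (2/3)mr² = 0.5416 kg·m². The pivot is at distance d = 0.449 m from the centre of mass.
By the parallel-axis theorem, I = I_cm + md² = 0.5416 + 0.8125 = 1.354 kg·m².
T = 2π√(I/(mgd)) = 2π√(1.354/(4.03 × 1.64 × 0.449)) = 4.24 s.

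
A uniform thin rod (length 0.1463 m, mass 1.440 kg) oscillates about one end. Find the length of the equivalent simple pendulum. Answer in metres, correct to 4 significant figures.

0.09753 m

The equivalent simple-pendulum length is L_eq = I/(md), where I is about the pivot and d = 0.073150 m.
I_cm = (1/12)mL² = 0.0025684 kg·m², so I = I_cm + md² = 0.0025684 + 0.0077053 = 0.010274 kg·m².
L_eq = 0.010274/(1.440 × 0.073150) = 0.09753 m.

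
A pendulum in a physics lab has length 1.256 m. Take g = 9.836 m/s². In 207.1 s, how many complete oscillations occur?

92

T = 2π√(L/g) = 2π√(1.256/9.836) = 2.2453 s.
Number of complete oscillations = ⌊207.1/2.2453⌋ = ⌊92.239⌋ = 92.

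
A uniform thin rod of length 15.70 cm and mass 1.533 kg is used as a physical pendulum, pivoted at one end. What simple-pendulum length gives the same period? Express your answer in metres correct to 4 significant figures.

0.1047 m

The equivalent simple-pendulum length is L_eq = I/(md), where I is about the pivot and d = 0.078500 m.
I_cm = (1/12)mL² = 0.0031489 kg·m², so I = I_cm + md² = 0.0031489 + 0.0094467 = 0.012596 kg·m².
L_eq = 0.012596/(1.533 × 0.078500) = 0.1047 m.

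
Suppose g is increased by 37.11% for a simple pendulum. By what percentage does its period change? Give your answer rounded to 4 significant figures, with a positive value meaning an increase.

-14.60%

T ∝ 1/√g, so T'/T = 1/√(1.3711) = 0.85401.
Percentage change in T = (0.85401 − 1) × 100% = -14.60%.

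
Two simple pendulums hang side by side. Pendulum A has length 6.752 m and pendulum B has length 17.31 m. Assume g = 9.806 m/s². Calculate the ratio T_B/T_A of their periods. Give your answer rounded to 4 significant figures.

1.601

T ∝ √L, so T_B/T_A = √(L_B/L_A) = √(17.31/6.752) = 1.601.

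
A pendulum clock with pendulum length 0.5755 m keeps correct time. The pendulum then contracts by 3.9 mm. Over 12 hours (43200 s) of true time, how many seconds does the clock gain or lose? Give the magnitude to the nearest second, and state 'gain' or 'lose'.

gain 147 s

T ∝ √L, so T'/T = √(0.57160/0.5755) = 0.996606.
In 43200 s of true time the clock registers 43200/0.996606 = 43347.1 s, so it gains 147 s.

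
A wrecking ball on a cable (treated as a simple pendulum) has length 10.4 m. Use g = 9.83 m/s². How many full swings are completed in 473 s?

73

T = 2π√(L/g) = 2π√(10.4/9.83) = 6.463 s.
Number of complete oscillations = ⌊473/6.463⌋ = ⌊73.19⌋ = 73.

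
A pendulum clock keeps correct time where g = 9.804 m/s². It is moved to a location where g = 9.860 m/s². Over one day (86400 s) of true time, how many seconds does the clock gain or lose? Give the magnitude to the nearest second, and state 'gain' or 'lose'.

The clock's period scales as T ∝ 1/√g, so T'/T = √(9.804/9.860) = 0.997156.
In 86400 s of true time the clock registers 86400/0.997156 = 86646.4 s, so it gains 246 s.

gain 246 s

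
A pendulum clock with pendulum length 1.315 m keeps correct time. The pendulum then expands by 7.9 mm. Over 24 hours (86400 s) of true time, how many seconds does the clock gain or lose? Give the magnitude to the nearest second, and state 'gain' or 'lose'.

T ∝ √L, so T'/T = √(1.32290/1.315) = 1.00300.
In 86400 s of true time the clock registers 86400/1.00300 = 86141.6 s, so it loses 258 s.

lose 258 s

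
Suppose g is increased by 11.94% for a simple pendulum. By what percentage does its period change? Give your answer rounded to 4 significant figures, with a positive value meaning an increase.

-5.484%

T ∝ 1/√g, so T'/T = 1/√(1.1194) = 0.94516.
Percentage change in T = (0.94516 − 1) × 100% = -5.484%.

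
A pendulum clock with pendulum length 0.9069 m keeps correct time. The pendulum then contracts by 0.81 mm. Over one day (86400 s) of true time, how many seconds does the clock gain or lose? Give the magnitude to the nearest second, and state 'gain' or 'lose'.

T ∝ √L, so T'/T = √(0.90609/0.9069) = 0.999553.
In 86400 s of true time the clock registers 86400/0.999553 = 86438.6 s, so it gains 39 s.

gain 39 s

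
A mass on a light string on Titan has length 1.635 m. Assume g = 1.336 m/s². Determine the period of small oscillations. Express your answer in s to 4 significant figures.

T = 2π√(L/g) = 2π√(1.635/1.336) = 2π × 1.1063 = 6.951 s.

6.951 s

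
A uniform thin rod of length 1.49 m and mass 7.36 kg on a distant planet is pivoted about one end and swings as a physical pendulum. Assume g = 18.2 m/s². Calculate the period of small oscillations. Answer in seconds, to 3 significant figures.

For a physical pendulum T = 2π√(I/(mgd)), with d = 0.7450 m from pivot to centre of mass.
I_cm = mL²/12 = 7.36 × 1.49²/12 = 1.362 kg·m²; I = I_cm + md² = 1.362 + 7.36 × 0.7450² = 5.447 kg·m².
T = 2π√(5.447/(7.36 × 18.2 × 0.7450)) = 1.47 s.

1.47 s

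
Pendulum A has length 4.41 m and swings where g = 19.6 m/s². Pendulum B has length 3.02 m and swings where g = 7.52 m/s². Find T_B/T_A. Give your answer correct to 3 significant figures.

1.34

T = 2π√(L/g), so T_B/T_A = √((L_B/g_B)/(L_A/g_A)) = √((3.02/7.52)/(4.41/19.6)) = 1.34.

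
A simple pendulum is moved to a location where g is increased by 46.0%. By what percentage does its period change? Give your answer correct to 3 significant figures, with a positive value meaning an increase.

-17.2%

T ∝ 1/√g, so T'/T = 1/√(1.460) = 0.8276.
Percentage change in T = (0.8276 − 1) × 100% = -17.2%.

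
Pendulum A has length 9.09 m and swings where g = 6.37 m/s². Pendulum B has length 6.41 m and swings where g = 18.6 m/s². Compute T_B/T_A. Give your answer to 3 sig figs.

0.491

T = 2π√(L/g), so T_B/T_A = √((L_B/g_B)/(L_A/g_A)) = √((6.41/18.6)/(9.09/6.37)) = 0.491.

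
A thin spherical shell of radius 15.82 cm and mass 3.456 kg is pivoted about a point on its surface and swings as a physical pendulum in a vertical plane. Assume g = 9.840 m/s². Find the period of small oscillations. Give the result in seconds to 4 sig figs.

I_cm = (2/3)mr² = 0.057663 kg·m². The pivot is at distance d = 0.1582 m from the centre of mass.
By the parallel-axis theorem, I = I_cm + md² = 0.057663 + 0.086494 = 0.14416 kg·m².
T = 2π√(I/(mgd)) = 2π√(0.14416/(3.456 × 9.840 × 0.1582)) = 1.029 s.

1.029 s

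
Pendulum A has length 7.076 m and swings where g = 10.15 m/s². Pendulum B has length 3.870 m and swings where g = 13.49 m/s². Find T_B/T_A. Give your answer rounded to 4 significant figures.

0.6415

T = 2π√(L/g), so T_B/T_A = √((L_B/g_B)/(L_A/g_A)) = √((3.870/13.49)/(7.076/10.15)) = 0.6415.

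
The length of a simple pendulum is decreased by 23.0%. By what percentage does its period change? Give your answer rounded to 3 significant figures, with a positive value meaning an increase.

-12.3%

T ∝ √L, so T'/T = √(0.7700) = 0.8775.
Percentage change in T = (0.8775 − 1) × 100% = -12.3%.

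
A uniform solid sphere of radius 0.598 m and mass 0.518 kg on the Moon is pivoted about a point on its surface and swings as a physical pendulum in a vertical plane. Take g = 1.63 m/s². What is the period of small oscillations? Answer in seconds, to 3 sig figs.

I_cm = (2/5)mr² = 0.07410 kg·m². The pivot is at distance d = 0.598 m from the centre of mass.
By the parallel-axis theorem, I = I_cm + md² = 0.07410 + 0.1852 = 0.2593 kg·m².
T = 2π√(I/(mgd)) = 2π√(0.2593/(0.518 × 1.63 × 0.598)) = 4.50 s.

4.50 s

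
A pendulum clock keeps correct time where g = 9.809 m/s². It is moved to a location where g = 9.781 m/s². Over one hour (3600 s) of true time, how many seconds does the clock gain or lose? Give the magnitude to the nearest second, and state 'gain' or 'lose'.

The clock's period scales as T ∝ 1/√g, so T'/T = √(9.809/9.781) = 1.00143.
In 3600 s of true time the clock registers 3600/1.00143 = 3594.9 s, so it loses 5 s.

lose 5 s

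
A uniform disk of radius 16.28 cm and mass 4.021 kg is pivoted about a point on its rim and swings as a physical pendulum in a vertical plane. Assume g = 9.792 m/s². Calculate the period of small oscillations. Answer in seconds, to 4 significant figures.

I_cm = ½mr² = 0.053286 kg·m². The pivot is at distance d = 0.1628 m from the centre of mass.
By the parallel-axis theorem, I = I_cm + md² = 0.053286 + 0.10657 = 0.15986 kg·m².
T = 2π√(I/(mgd)) = 2π√(0.15986/(4.021 × 9.792 × 0.1628)) = 0.9922 s.

0.9922 s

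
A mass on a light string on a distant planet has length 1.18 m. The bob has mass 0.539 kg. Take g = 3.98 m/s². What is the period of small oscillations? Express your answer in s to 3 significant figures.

3.42 s

T = 2π√(L/g) = 2π√(1.18/3.98) = 2π × 0.5445 = 3.42 s.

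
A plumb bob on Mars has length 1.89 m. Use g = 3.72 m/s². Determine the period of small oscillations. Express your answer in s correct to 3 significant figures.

4.48 s

T = 2π√(L/g) = 2π√(1.89/3.72) = 2π × 0.7128 = 4.48 s.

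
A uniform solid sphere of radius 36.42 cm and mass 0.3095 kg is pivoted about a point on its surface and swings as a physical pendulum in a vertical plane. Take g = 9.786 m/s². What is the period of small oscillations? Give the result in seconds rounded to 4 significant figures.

1.434 s

I_cm = (2/5)mr² = 0.016421 kg·m². The pivot is at distance d = 0.3642 m from the centre of mass.
By the parallel-axis theorem, I = I_cm + md² = 0.016421 + 0.041053 = 0.057474 kg·m².
T = 2π√(I/(mgd)) = 2π√(0.057474/(0.3095 × 9.786 × 0.3642)) = 1.434 s.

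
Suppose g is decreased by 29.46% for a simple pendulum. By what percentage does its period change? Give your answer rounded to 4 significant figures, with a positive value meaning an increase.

19.06%

T ∝ 1/√g, so T'/T = 1/√(0.70540) = 1.1906.
Percentage change in T = (1.1906 − 1) × 100% = 19.06%.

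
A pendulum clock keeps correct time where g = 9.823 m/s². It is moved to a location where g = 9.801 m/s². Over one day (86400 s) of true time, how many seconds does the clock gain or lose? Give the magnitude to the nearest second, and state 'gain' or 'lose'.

lose 97 s

The clock's period scales as T ∝ 1/√g, so T'/T = √(9.823/9.801) = 1.00112.
In 86400 s of true time the clock registers 86400/1.00112 = 86303.2 s, so it loses 97 s.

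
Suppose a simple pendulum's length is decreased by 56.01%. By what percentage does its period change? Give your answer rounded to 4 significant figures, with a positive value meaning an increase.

-33.68%

T ∝ √L, so T'/T = √(0.43990) = 0.66325.
Percentage change in T = (0.66325 − 1) × 100% = -33.68%.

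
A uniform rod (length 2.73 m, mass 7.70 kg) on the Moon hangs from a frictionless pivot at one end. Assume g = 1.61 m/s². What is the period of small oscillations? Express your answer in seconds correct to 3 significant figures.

For a physical pendulum T = 2π√(I/(mgd)), with d = 1.365 m from pivot to centre of mass.
I_cm = mL²/12 = 7.70 × 2.73²/12 = 4.782 kg·m²; I = I_cm + md² = 4.782 + 7.70 × 1.365² = 19.13 kg·m².
T = 2π√(19.13/(7.70 × 1.61 × 1.365)) = 6.68 s.

6.68 s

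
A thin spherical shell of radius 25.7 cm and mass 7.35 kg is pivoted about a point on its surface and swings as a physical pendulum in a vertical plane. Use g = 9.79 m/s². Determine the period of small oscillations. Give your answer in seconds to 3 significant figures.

I_cm = (2/3)mr² = 0.3236 kg·m². The pivot is at distance d = 0.257 m from the centre of mass.
By the parallel-axis theorem, I = I_cm + md² = 0.3236 + 0.4855 = 0.8091 kg·m².
T = 2π√(I/(mgd)) = 2π√(0.8091/(7.35 × 9.79 × 0.257)) = 1.31 s.

1.31 s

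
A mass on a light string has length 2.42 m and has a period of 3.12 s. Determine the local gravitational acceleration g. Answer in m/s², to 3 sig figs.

From T = 2π√(L/g), g = 4π²L/T² = 4π² × 2.42/3.120² = 9.81 m/s².

9.81 m/s²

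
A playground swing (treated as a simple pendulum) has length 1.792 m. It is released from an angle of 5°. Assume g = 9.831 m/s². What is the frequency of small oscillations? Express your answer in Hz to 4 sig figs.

T = 2π√(L/g) = 2π√(1.792/9.831) = 2.6826 s, so f = 1/T = 0.3728 Hz.

0.3728 Hz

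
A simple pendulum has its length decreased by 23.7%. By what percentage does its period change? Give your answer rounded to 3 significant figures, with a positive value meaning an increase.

T ∝ √L, so T'/T = √(0.7630) = 0.8735.
Percentage change in T = (0.8735 − 1) × 100% = -12.7%.

-12.7%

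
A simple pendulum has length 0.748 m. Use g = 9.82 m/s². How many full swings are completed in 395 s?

T = 2π√(L/g) = 2π√(0.748/9.82) = 1.734 s.
Number of complete oscillations = ⌊395/1.734⌋ = ⌊227.8⌋ = 227.

227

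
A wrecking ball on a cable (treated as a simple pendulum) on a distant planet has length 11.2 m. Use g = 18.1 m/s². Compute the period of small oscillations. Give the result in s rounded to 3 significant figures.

4.94 s

T = 2π√(L/g) = 2π√(11.2/18.1) = 2π × 0.7866 = 4.94 s.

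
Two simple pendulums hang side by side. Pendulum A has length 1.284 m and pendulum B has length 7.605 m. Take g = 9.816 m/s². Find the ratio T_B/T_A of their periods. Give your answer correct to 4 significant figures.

T ∝ √L, so T_B/T_A = √(L_B/L_A) = √(7.605/1.284) = 2.434.

2.434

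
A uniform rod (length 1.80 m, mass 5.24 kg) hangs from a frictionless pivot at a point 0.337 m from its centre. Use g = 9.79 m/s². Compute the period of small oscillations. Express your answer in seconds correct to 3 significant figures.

2.14 s

For a physical pendulum T = 2π√(I/(mgd)), with d = 0.3370 m from pivot to centre of mass.
I_cm = mL²/12 = 5.24 × 1.80²/12 = 1.415 kg·m²; I = I_cm + md² = 1.415 + 5.24 × 0.3370² = 2.010 kg·m².
T = 2π√(2.010/(5.24 × 9.79 × 0.3370)) = 2.14 s.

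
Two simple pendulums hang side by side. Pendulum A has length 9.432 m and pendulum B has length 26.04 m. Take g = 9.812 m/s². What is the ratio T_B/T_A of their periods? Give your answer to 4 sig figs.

1.662

T ∝ √L, so T_B/T_A = √(L_B/L_A) = √(26.04/9.432) = 1.662.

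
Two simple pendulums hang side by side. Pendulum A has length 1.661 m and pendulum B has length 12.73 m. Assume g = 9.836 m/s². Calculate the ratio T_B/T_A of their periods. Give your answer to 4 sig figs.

T ∝ √L, so T_B/T_A = √(L_B/L_A) = √(12.73/1.661) = 2.768.

2.768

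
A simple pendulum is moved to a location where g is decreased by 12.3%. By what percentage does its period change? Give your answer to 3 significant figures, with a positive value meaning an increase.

T ∝ 1/√g, so T'/T = 1/√(0.8770) = 1.068.
Percentage change in T = (1.068 − 1) × 100% = 6.78%.

6.78%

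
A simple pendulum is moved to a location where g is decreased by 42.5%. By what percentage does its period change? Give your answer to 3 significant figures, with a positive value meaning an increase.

31.9%

T ∝ 1/√g, so T'/T = 1/√(0.5750) = 1.319.
Percentage change in T = (1.319 − 1) × 100% = 31.9%.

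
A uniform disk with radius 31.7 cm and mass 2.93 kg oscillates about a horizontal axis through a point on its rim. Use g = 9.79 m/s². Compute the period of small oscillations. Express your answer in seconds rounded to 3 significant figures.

1.38 s

I_cm = ½mr² = 0.1472 kg·m². The pivot is at distance d = 0.317 m from the centre of mass.
By the parallel-axis theorem, I = I_cm + md² = 0.1472 + 0.2944 = 0.4416 kg·m².
T = 2π√(I/(mgd)) = 2π√(0.4416/(2.93 × 9.79 × 0.317)) = 1.38 s.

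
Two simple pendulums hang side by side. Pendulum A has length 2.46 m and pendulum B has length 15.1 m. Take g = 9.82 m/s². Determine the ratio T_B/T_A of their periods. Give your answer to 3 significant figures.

T ∝ √L, so T_B/T_A = √(L_B/L_A) = √(15.1/2.46) = 2.48.

2.48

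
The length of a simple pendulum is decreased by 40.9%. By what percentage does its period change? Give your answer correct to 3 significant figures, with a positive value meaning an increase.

-23.1%

T ∝ √L, so T'/T = √(0.5910) = 0.7688.
Percentage change in T = (0.7688 − 1) × 100% = -23.1%.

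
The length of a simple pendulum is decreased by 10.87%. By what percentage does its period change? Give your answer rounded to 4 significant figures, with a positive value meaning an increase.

-5.591%

T ∝ √L, so T'/T = √(0.89130) = 0.94409.
Percentage change in T = (0.94409 − 1) × 100% = -5.591%.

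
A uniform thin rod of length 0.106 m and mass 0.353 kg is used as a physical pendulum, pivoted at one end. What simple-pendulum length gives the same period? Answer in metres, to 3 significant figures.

0.0707 m

The equivalent simple-pendulum length is L_eq = I/(md), where I is about the pivot and d = 0.05300 m.
I_cm = (1/12)mL² = 0.0003305 kg·m², so I = I_cm + md² = 0.0003305 + 0.0009916 = 0.001322 kg·m².
L_eq = 0.001322/(0.353 × 0.05300) = 0.0707 m.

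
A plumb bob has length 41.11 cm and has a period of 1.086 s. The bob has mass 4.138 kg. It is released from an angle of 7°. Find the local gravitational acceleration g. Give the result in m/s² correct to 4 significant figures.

From T = 2π√(L/g), g = 4π²L/T² = 4π² × 0.4111/1.0860² = 13.76 m/s².

13.76 m/s²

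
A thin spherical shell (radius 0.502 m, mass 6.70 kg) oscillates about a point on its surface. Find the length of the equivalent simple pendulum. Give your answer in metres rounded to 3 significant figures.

The equivalent simple-pendulum length is L_eq = I/(md), where I is about the pivot and d = 0.5020 m.
I_cm = (2/3)mR² = 1.126 kg·m², so I = I_cm + md² = 1.126 + 1.688 = 2.814 kg·m².
L_eq = 2.814/(6.70 × 0.5020) = 0.837 m.

0.837 m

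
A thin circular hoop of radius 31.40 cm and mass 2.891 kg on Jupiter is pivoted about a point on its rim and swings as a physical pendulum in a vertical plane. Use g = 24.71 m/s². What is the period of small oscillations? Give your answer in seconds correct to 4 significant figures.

1.002 s

I_cm = mr² = 0.28504 kg·m². The pivot is at distance d = 0.3140 m from the centre of mass.
By the parallel-axis theorem, I = I_cm + md² = 0.28504 + 0.28504 = 0.57008 kg·m².
T = 2π√(I/(mgd)) = 2π√(0.57008/(2.891 × 24.71 × 0.3140)) = 1.002 s.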